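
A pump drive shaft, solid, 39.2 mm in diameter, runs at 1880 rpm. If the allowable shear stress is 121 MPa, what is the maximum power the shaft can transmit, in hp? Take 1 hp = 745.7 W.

378 hp

J = πd⁴/32 = π(0.0392)⁴/32 = 2.318×10^-7 m⁴.
T_max = τ_allow·J/r = 1.21×10^8 × 2.318×10^-7 / 0.0196 = 1431 N·m.
ω = 2π·1880/60 = 196.9 rad/s, so P_max = T_max·ω = 2.817×10^5 W.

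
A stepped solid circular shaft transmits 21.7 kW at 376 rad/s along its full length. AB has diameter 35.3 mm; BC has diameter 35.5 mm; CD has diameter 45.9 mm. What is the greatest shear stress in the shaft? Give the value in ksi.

ω = 376 rad/s, so T = P/ω = 21.7×10³ / 376.0 = 57.71 N·m.
Under the same torque, τ_max = 16T/(πd³) is largest where d is smallest — segment AB (d = 35.3 mm).
τ_max = 16·57.71/(π·(0.0353)³) = 6.682×10^6 Pa.

0.969 ksi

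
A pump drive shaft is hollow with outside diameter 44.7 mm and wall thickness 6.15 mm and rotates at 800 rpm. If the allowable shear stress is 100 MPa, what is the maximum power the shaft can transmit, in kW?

106 kW

J = π(d_o⁴ − d_i⁴)/32 = π(0.0447⁴ − 0.0324⁴)/32 = 2.838×10^-7 m⁴.
T_max = τ_allow·J/r = 1.00×10^8 × 2.838×10^-7 / 0.0224 = 1270 N·m.
ω = 2π·800/60 = 83.78 rad/s, so P_max = T_max·ω = 1.064×10^5 W.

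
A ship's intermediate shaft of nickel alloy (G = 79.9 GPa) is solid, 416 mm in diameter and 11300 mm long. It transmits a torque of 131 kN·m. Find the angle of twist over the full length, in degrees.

0.361°

J = πd⁴/32 = π(0.416)⁴/32 = 2.940×10^-3 m⁴.
θ = T·L/(G·J) = 131000 × 11.3 / (79.9×10⁹ × 2.940×10^-3) = 6.301×10^-3 rad.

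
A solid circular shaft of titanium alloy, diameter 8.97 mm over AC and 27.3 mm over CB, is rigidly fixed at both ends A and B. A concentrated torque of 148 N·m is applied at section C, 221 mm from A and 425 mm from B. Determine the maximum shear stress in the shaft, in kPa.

Compatibility: T_A·a/J_AC = T_B·b/J_CB with T_A + T_B = T₀.
J_AC = 6.36×10^-10 m⁴, J_CB = 5.45×10^-8 m⁴, so T_A = T₀·(J_AC/a)/((J_AC/a)+(J_CB/b)) = 3.245 N·m, T_B = 144.8 N·m.
τ in each portion: τ_AC = 2.29×10^7 Pa, τ_CB = 3.62×10^7 Pa; maximum is in CB.
τ_max = T_CB·r/J = 144.8·0.0137/5.45×10^-8 = 3.623×10^7 Pa.

36200 kPa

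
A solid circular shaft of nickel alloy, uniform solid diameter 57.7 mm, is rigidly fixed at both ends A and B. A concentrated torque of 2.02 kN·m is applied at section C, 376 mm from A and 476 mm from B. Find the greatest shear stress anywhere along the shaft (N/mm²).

With uniform GJ and both ends fixed, compatibility θ_AC = θ_CB gives T_A·a = T_B·b, together with T_A + T_B = T₀.
T_A = T₀·b/(a+b) = 2020·476/852.0 = 1129 N·m; T_B = 891.5 N·m.
τ in each portion: τ_AC = 2.99×10^7 Pa, τ_CB = 2.36×10^7 Pa; maximum is in AC.
τ_max = T_AC·r/J = 1129·0.0289/1.09×10^-6 = 2.992×10^7 Pa.

29.9 N/mm²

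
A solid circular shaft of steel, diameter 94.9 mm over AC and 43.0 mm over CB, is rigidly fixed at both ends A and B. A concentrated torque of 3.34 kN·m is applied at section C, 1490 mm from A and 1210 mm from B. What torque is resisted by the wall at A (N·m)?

Compatibility: T_A·a/J_AC = T_B·b/J_CB with T_A + T_B = T₀.
J_AC = 7.96×10^-6 m⁴, J_CB = 3.36×10^-7 m⁴, so T_A = T₀·(J_AC/a)/((J_AC/a)+(J_CB/b)) = 3175 N·m, T_B = 164.8 N·m.

3180 N·m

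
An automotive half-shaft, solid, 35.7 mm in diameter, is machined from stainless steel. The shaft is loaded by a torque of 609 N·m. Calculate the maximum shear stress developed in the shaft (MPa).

J = πd⁴/32 = π(0.0357)⁴/32 = 1.595×10^-7 m⁴.
τ_max = T·r/J = 609.0 × 0.0179 / 1.595×10^-7 = 6.817×10^7 Pa.

68.2 MPa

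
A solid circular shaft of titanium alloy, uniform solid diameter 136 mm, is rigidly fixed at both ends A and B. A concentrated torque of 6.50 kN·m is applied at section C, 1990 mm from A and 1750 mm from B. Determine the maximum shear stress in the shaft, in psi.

1020 psi

With uniform GJ and both ends fixed, compatibility θ_AC = θ_CB gives T_A·a = T_B·b, together with T_A + T_B = T₀.
T_A = T₀·b/(a+b) = 6500·1750/3740 = 3041 N·m; T_B = 3459 N·m.
τ in each portion: τ_AC = 6.16×10^6 Pa, τ_CB = 7.00×10^6 Pa; maximum is in CB.
τ_max = T_CB·r/J = 3459·0.0680/3.36×10^-5 = 7.002×10^6 Pa.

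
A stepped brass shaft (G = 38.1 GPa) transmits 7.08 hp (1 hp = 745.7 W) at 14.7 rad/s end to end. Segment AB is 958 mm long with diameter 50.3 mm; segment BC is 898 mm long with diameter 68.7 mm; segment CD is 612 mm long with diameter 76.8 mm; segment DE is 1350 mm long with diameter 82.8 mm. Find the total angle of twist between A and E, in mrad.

22.7 mrad

ω = 14.7 rad/s, so T = P/ω = 7.08×745.7 / 14.70 = 359.2 N·m.
J_AB = π(0.0503)⁴/32 = 6.28×10^-7 m⁴; J_BC = π(0.0687)⁴/32 = 2.19×10^-6 m⁴; J_CD = π(0.0768)⁴/32 = 3.42×10^-6 m⁴; J_DE = π(0.0828)⁴/32 = 4.61×10^-6 m⁴.
θ = (T/G)·Σ L_i/J_i = (359.2/38.1×10⁹)·(0.958/6.28×10^-7 + 0.898/2.19×10^-6 + 0.612/3.42×10^-6 + 1.35/4.61×10^-6) = 0.02269 rad.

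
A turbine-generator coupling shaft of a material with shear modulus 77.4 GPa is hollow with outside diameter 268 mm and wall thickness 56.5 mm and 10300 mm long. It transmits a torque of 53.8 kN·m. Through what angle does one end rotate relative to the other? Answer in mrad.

15.9 mrad

J = π(d_o⁴ − d_i⁴)/32 = π(0.268⁴ − 0.155⁴)/32 = 4.498×10^-4 m⁴.
θ = T·L/(G·J) = 53800 × 10.3 / (77.4×10⁹ × 4.498×10^-4) = 0.01592 rad.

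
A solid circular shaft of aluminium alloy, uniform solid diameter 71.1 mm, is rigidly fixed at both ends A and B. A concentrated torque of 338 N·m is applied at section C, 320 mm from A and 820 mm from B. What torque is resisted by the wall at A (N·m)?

243 N·m

With uniform GJ and both ends fixed, compatibility θ_AC = θ_CB gives T_A·a = T_B·b, together with T_A + T_B = T₀.
T_A = T₀·b/(a+b) = 338.0·820/1140 = 243.1 N·m; T_B = 94.88 N·m.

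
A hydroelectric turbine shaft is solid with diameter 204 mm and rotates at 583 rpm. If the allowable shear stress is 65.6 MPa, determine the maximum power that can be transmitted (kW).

J = πd⁴/32 = π(0.204)⁴/32 = 1.700×10^-4 m⁴.
T_max = τ_allow·J/r = 6.56×10^7 × 1.700×10^-4 / 0.102 = 109400 N·m.
ω = 2π·583/60 = 61.05 rad/s, so P_max = T_max·ω = 6.676×10^6 W.

6680 kW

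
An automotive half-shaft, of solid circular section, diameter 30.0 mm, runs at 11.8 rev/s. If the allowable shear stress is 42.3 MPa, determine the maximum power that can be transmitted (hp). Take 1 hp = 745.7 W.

J = πd⁴/32 = π(0.0300)⁴/32 = 7.952×10^-8 m⁴.
T_max = τ_allow·J/r = 4.23×10^7 × 7.952×10^-8 / 0.0150 = 224.3 N·m.
ω = 2π·11.8 = 74.14 rad/s, so P_max = T_max·ω = 1.663×10^4 W.

22.3 hp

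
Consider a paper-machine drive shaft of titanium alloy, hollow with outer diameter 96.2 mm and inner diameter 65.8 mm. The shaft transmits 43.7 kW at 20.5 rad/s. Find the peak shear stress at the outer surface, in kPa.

15600 kPa

ω = 20.5 rad/s, so T = P/ω = 43.7×10³ / 20.50 = 2132 N·m.
J = π(d_o⁴ − d_i⁴)/32 = π(0.0962⁴ − 0.0658⁴)/32 = 6.568×10^-6 m⁴.
τ_max = T·r/J = 2132 × 0.0481 / 6.568×10^-6 = 1.561×10^7 Pa.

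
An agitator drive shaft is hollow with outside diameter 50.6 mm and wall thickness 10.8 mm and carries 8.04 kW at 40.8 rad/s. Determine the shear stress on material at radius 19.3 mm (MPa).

6.62 MPa

ω = 40.8 rad/s, so T = P/ω = 8.04×10³ / 40.80 = 197.1 N·m.
J = π(d_o⁴ − d_i⁴)/32 = π(0.0506⁴ − 0.0290⁴)/32 = 5.741×10^-7 m⁴.
Shear stress varies linearly with radius: τ = T·r/J = 197.1 × 0.0193 / 5.741×10^-7 = 6.624×10^6 Pa.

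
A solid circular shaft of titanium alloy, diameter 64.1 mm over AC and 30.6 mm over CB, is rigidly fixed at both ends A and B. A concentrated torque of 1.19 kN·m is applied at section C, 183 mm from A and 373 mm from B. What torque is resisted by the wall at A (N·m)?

Compatibility: T_A·a/J_AC = T_B·b/J_CB with T_A + T_B = T₀.
J_AC = 1.66×10^-6 m⁴, J_CB = 8.61×10^-8 m⁴, so T_A = T₀·(J_AC/a)/((J_AC/a)+(J_CB/b)) = 1160 N·m, T_B = 29.57 N·m.

1160 N·m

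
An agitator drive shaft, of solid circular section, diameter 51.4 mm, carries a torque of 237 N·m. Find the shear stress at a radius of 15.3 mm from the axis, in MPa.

5.29 MPa

J = πd⁴/32 = π(0.0514)⁴/32 = 6.853×10^-7 m⁴.
Shear stress varies linearly with radius: τ = T·r/J = 237.0 × 0.0153 / 6.853×10^-7 = 5.292×10^6 Pa.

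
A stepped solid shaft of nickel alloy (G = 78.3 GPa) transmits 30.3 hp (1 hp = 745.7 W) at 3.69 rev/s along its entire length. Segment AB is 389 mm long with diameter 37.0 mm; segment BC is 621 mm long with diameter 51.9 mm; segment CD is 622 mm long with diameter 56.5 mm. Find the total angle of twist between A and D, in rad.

0.0449 rad

ω = 2π·3.69 = 23.18 rad/s, so T = P/ω = 30.3×745.7 / 23.18 = 974.5 N·m.
J_AB = π(0.0370)⁴/32 = 1.84×10^-7 m⁴; J_BC = π(0.0519)⁴/32 = 7.12×10^-7 m⁴; J_CD = π(0.0565)⁴/32 = 1.00×10^-6 m⁴.
θ = (T/G)·Σ L_i/J_i = (974.5/78.3×10⁹)·(0.389/1.84×10^-7 + 0.621/7.12×10^-7 + 0.622/1.00×10^-6) = 0.04490 rad.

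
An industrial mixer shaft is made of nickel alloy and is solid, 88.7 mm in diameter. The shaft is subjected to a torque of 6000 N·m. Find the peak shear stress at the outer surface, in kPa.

43800 kPa

J = πd⁴/32 = π(0.0887)⁴/32 = 6.077×10^-6 m⁴.
τ_max = T·r/J = 6000 × 0.0444 / 6.077×10^-6 = 4.379×10^7 Pa.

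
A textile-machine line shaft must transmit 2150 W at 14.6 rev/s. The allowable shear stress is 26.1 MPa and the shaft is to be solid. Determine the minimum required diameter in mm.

16.6 mm

ω = 2π·14.6 = 91.73 rad/s, so T = P/ω = 2150 / 91.73 = 23.44 N·m.
For a solid shaft τ_max = 16T/(πd³), so d = (16T/(π τ_allow))^(1/3) = (16·23.44/(π·2.61×10^7))^(1/3) = 0.01660 m.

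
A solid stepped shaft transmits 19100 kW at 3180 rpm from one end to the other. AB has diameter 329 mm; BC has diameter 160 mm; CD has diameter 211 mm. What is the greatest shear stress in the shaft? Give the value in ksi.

10.3 ksi

ω = 2π·3180/60 = 333.0 rad/s, so T = P/ω = 19100×10³ / 333.0 = 57360 N·m.
Under the same torque, τ_max = 16T/(πd³) is largest where d is smallest — segment BC (d = 160 mm).
τ_max = 16·57360/(π·(0.160)³) = 7.132×10^7 Pa.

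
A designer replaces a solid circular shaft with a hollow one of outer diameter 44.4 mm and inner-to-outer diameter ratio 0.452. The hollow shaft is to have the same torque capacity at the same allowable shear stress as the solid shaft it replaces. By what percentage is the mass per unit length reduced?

Equal τ_max and T ⇒ the solid shaft needs d_s³ = d_o³(1−k⁴), so d_s = 44.4·(1−0.452⁴)^(1/3) = 43.77 mm.
Area ratio A_h/A_s = d_o²(1−k²)/d_s² = (1−k²)/(1−k⁴)^(2/3) = 0.8186.
Mass saving = 1 − 0.8186 = 18.1 %.

18.1 %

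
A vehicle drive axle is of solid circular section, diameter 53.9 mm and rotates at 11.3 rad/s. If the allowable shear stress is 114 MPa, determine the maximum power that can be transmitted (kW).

J = πd⁴/32 = π(0.0539)⁴/32 = 8.286×10^-7 m⁴.
T_max = τ_allow·J/r = 1.14×10^8 × 8.286×10^-7 / 0.0269 = 3505 N·m.
ω = 11.3 rad/s, so P_max = T_max·ω = 3.961×10^4 W.

39.6 kW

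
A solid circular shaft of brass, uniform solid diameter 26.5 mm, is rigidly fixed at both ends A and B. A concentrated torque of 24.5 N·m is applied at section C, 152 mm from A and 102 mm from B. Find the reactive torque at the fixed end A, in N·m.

With uniform GJ and both ends fixed, compatibility θ_AC = θ_CB gives T_A·a = T_B·b, together with T_A + T_B = T₀.
T_A = T₀·b/(a+b) = 24.50·102/254.0 = 9.839 N·m; T_B = 14.66 N·m.

9.84 N·m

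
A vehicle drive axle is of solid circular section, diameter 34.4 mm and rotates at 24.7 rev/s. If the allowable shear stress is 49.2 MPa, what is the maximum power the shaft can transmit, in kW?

61.0 kW

J = πd⁴/32 = π(0.0344)⁴/32 = 1.375×10^-7 m⁴.
T_max = τ_allow·J/r = 4.92×10^7 × 1.375×10^-7 / 0.0172 = 393.3 N·m.
ω = 2π·24.7 = 155.2 rad/s, so P_max = T_max·ω = 6.103×10^4 W.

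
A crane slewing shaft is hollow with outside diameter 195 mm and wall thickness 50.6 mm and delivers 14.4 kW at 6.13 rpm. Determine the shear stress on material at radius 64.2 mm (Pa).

ω = 2π·6.13/60 = 0.6419 rad/s, so T = P/ω = 14.4×10³ / 0.6419 = 22430 N·m.
J = π(d_o⁴ − d_i⁴)/32 = π(0.195⁴ − 0.0938⁴)/32 = 1.344×10^-4 m⁴.
Shear stress varies linearly with radius: τ = T·r/J = 22430 × 0.0642 / 1.344×10^-4 = 1.072×10^7 Pa.

1.07e7 Pa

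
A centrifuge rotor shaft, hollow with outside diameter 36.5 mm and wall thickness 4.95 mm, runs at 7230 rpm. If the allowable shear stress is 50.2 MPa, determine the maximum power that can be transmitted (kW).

J = π(d_o⁴ − d_i⁴)/32 = π(0.0365⁴ − 0.0266⁴)/32 = 1.251×10^-7 m⁴.
T_max = τ_allow·J/r = 5.02×10^7 × 1.251×10^-7 / 0.0182 = 344.1 N·m.
ω = 2π·7230/60 = 757.1 rad/s, so P_max = T_max·ω = 2.605×10^5 W.

261 kW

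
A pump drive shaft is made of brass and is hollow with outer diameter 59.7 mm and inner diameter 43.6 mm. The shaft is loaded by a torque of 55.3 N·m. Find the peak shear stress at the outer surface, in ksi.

0.268 ksi

J = π(d_o⁴ − d_i⁴)/32 = π(0.0597⁴ − 0.0436⁴)/32 = 8.923×10^-7 m⁴.
τ_max = T·r/J = 55.30 × 0.0299 / 8.923×10^-7 = 1.850×10^6 Pa.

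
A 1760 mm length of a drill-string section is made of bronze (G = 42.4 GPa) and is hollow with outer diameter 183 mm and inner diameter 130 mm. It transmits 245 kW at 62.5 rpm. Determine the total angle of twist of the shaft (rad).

0.0189 rad

ω = 2π·62.5/60 = 6.545 rad/s, so T = P/ω = 245×10³ / 6.545 = 37430 N·m.
J = π(d_o⁴ − d_i⁴)/32 = π(0.183⁴ − 0.130⁴)/32 = 8.206×10^-5 m⁴.
θ = T·L/(G·J) = 37430 × 1.76 / (42.4×10⁹ × 8.206×10^-5) = 0.01893 rad.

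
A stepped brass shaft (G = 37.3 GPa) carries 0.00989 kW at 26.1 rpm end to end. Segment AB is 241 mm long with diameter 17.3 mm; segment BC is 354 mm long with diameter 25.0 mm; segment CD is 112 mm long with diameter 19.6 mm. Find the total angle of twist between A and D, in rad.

0.00430 rad

ω = 2π·26.1/60 = 2.733 rad/s, so T = P/ω = 0.00989×10³ / 2.733 = 3.618 N·m.
J_AB = π(0.0173)⁴/32 = 8.79×10^-9 m⁴; J_BC = π(0.0250)⁴/32 = 3.83×10^-8 m⁴; J_CD = π(0.0196)⁴/32 = 1.45×10^-8 m⁴.
θ = (T/G)·Σ L_i/J_i = (3.618/37.3×10⁹)·(0.241/8.79×10^-9 + 0.354/3.83×10^-8 + 0.112/1.45×10^-8) = 4.304×10^-3 rad.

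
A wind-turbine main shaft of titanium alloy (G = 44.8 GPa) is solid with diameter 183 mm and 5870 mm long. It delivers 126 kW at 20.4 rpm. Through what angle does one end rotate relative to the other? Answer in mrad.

70.2 mrad

ω = 2π·20.4/60 = 2.136 rad/s, so T = P/ω = 126×10³ / 2.136 = 58980 N·m.
J = πd⁴/32 = π(0.183)⁴/32 = 1.101×10^-4 m⁴.
θ = T·L/(G·J) = 58980 × 5.87 / (44.8×10⁹ × 1.101×10^-4) = 0.07019 rad.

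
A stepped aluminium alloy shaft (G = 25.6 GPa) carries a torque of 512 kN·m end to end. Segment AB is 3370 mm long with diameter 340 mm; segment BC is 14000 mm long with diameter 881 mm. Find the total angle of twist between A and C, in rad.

J_AB = π(0.340)⁴/32 = 1.31×10^-3 m⁴; J_BC = π(0.881)⁴/32 = 0.0591 m⁴.
θ = (T/G)·Σ L_i/J_i = (512000/25.6×10⁹)·(3.37/1.31×10^-3 + 14.0/0.0591) = 0.05611 rad.

0.0561 rad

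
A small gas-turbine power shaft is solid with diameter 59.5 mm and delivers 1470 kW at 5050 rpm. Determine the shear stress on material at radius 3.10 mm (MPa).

7.00 MPa

ω = 2π·5050/60 = 528.8 rad/s, so T = P/ω = 1470×10³ / 528.8 = 2780 N·m.
J = πd⁴/32 = π(0.0595)⁴/32 = 1.230×10^-6 m⁴.
Shear stress varies linearly with radius: τ = T·r/J = 2780 × 0.00310 / 1.230×10^-6 = 7.003×10^6 Pa.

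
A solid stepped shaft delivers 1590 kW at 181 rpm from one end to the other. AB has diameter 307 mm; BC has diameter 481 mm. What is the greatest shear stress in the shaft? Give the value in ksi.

ω = 2π·181/60 = 18.95 rad/s, so T = P/ω = 1590×10³ / 18.95 = 83890 N·m.
Under the same torque, τ_max = 16T/(πd³) is largest where d is smallest — segment AB (d = 307 mm).
τ_max = 16·83890/(π·(0.307)³) = 1.477×10^7 Pa.

2.14 ksi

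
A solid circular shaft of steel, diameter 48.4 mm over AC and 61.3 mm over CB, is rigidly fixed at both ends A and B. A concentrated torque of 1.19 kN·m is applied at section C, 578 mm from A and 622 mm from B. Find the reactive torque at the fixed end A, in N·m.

Compatibility: T_A·a/J_AC = T_B·b/J_CB with T_A + T_B = T₀.
J_AC = 5.39×10^-7 m⁴, J_CB = 1.39×10^-6 m⁴, so T_A = T₀·(J_AC/a)/((J_AC/a)+(J_CB/b)) = 350.9 N·m, T_B = 839.1 N·m.

351 N·m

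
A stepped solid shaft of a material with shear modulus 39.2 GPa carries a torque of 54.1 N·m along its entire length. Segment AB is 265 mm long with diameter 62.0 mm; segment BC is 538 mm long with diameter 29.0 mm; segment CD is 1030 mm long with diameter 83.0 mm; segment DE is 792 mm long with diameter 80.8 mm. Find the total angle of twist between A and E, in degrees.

J_AB = π(0.0620)⁴/32 = 1.45×10^-6 m⁴; J_BC = π(0.0290)⁴/32 = 6.94×10^-8 m⁴; J_CD = π(0.0830)⁴/32 = 4.66×10^-6 m⁴; J_DE = π(0.0808)⁴/32 = 4.18×10^-6 m⁴.
θ = (T/G)·Σ L_i/J_i = (54.10/39.2×10⁹)·(0.265/1.45×10^-6 + 0.538/6.94×10^-8 + 1.03/4.66×10^-6 + 0.792/4.18×10^-6) = 0.01151 rad.

0.660°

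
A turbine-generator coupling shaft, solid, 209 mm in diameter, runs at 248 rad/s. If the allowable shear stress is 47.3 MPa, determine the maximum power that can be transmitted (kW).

J = πd⁴/32 = π(0.209)⁴/32 = 1.873×10^-4 m⁴.
T_max = τ_allow·J/r = 4.73×10^7 × 1.873×10^-4 / 0.104 = 84790 N·m.
ω = 248 rad/s, so P_max = T_max·ω = 2.103×10^7 W.

21000 kW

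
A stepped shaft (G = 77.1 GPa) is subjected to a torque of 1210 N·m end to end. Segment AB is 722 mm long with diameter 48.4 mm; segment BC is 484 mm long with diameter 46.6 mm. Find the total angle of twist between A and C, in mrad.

37.4 mrad

J_AB = π(0.0484)⁴/32 = 5.39×10^-7 m⁴; J_BC = π(0.0466)⁴/32 = 4.63×10^-7 m⁴.
θ = (T/G)·Σ L_i/J_i = (1210/77.1×10⁹)·(0.722/5.39×10^-7 + 0.484/4.63×10^-7) = 0.03744 rad.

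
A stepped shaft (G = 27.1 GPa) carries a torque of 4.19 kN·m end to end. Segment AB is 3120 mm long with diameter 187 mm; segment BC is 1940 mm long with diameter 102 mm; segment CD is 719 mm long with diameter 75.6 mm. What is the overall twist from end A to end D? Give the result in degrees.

3.83°

J_AB = π(0.187)⁴/32 = 1.20×10^-4 m⁴; J_BC = π(0.102)⁴/32 = 1.06×10^-5 m⁴; J_CD = π(0.0756)⁴/32 = 3.21×10^-6 m⁴.
θ = (T/G)·Σ L_i/J_i = (4190/27.1×10⁹)·(3.12/1.20×10^-4 + 1.94/1.06×10^-5 + 0.719/3.21×10^-6) = 0.06691 rad.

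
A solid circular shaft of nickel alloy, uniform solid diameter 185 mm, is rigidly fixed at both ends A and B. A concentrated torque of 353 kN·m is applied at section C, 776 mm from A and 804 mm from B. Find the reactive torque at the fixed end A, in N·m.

180000 N·m

With uniform GJ and both ends fixed, compatibility θ_AC = θ_CB gives T_A·a = T_B·b, together with T_A + T_B = T₀.
T_A = T₀·b/(a+b) = 353000·804/1580 = 179600 N·m; T_B = 173400 N·m.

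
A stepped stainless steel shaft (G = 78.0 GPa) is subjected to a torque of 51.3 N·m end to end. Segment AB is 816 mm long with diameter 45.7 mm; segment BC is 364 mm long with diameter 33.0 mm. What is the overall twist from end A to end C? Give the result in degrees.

J_AB = π(0.0457)⁴/32 = 4.28×10^-7 m⁴; J_BC = π(0.0330)⁴/32 = 1.16×10^-7 m⁴.
θ = (T/G)·Σ L_i/J_i = (51.30/78.0×10⁹)·(0.816/4.28×10^-7 + 0.364/1.16×10^-7) = 3.309×10^-3 rad.

0.190°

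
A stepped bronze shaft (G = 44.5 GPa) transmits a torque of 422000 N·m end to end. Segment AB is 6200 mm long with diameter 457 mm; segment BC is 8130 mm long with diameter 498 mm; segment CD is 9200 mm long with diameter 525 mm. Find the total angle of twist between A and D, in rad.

0.0382 rad

J_AB = π(0.457)⁴/32 = 4.28×10^-3 m⁴; J_BC = π(0.498)⁴/32 = 6.04×10^-3 m⁴; J_CD = π(0.525)⁴/32 = 7.46×10^-3 m⁴.
θ = (T/G)·Σ L_i/J_i = (422000/44.5×10⁹)·(6.20/4.28×10^-3 + 8.13/6.04×10^-3 + 9.20/7.46×10^-3) = 0.03820 rad.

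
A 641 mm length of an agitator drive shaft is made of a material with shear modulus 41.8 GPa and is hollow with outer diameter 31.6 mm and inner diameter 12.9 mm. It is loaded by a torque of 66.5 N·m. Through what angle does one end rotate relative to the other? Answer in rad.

J = π(d_o⁴ − d_i⁴)/32 = π(0.0316⁴ − 0.0129⁴)/32 = 9.517×10^-8 m⁴.
θ = T·L/(G·J) = 66.50 × 0.641 / (41.8×10⁹ × 9.517×10^-8) = 0.01071 rad.

0.0107 rad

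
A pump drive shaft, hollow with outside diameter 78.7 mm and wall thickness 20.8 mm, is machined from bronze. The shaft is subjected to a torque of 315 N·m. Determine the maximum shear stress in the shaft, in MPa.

3.46 MPa

J = π(d_o⁴ − d_i⁴)/32 = π(0.0787⁴ − 0.0371⁴)/32 = 3.580×10^-6 m⁴.
τ_max = T·r/J = 315.0 × 0.0394 / 3.580×10^-6 = 3.462×10^6 Pa.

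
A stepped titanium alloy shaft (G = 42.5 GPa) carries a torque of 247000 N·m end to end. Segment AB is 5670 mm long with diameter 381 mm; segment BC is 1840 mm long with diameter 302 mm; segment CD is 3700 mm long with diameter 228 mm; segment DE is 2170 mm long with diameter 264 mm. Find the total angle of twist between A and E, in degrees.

J_AB = π(0.381)⁴/32 = 2.07×10^-3 m⁴; J_BC = π(0.302)⁴/32 = 8.17×10^-4 m⁴; J_CD = π(0.228)⁴/32 = 2.65×10^-4 m⁴; J_DE = π(0.264)⁴/32 = 4.77×10^-4 m⁴.
θ = (T/G)·Σ L_i/J_i = (247000/42.5×10⁹)·(5.67/2.07×10^-3 + 1.84/8.17×10^-4 + 3.70/2.65×10^-4 + 2.17/4.77×10^-4) = 0.1365 rad.

7.82°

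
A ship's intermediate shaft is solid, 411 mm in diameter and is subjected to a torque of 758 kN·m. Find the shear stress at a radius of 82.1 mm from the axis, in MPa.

J = πd⁴/32 = π(0.411)⁴/32 = 2.801×10^-3 m⁴.
Shear stress varies linearly with radius: τ = T·r/J = 758000 × 0.0821 / 2.801×10^-3 = 2.221×10^7 Pa.

22.2 MPa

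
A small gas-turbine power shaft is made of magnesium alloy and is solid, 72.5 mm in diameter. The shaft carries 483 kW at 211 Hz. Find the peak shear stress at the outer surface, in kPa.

4870 kPa

ω = 2π·211 = 1326 rad/s, so T = P/ω = 483×10³ / 1326 = 364.3 N·m.
J = πd⁴/32 = π(0.0725)⁴/32 = 2.712×10^-6 m⁴.
τ_max = T·r/J = 364.3 × 0.0362 / 2.712×10^-6 = 4.869×10^6 Pa.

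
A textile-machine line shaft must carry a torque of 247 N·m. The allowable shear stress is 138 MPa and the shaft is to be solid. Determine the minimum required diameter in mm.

20.9 mm

For a solid shaft τ_max = 16T/(πd³), so d = (16T/(π τ_allow))^(1/3) = (16·247.0/(π·1.38×10^8))^(1/3) = 0.02089 m.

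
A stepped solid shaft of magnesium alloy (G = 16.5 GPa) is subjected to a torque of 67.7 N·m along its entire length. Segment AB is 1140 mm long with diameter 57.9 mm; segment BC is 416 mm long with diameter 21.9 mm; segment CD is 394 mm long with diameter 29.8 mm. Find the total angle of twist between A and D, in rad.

J_AB = π(0.0579)⁴/32 = 1.10×10^-6 m⁴; J_BC = π(0.0219)⁴/32 = 2.26×10^-8 m⁴; J_CD = π(0.0298)⁴/32 = 7.74×10^-8 m⁴.
θ = (T/G)·Σ L_i/J_i = (67.70/16.5×10⁹)·(1.14/1.10×10^-6 + 0.416/2.26×10^-8 + 0.394/7.74×10^-8) = 0.1007 rad.

0.101 rad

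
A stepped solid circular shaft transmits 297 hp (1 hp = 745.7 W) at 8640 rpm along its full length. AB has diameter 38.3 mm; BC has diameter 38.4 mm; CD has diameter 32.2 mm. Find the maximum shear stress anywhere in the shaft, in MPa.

ω = 2π·8640/60 = 904.8 rad/s, so T = P/ω = 297×745.7 / 904.8 = 244.8 N·m.
Under the same torque, τ_max = 16T/(πd³) is largest where d is smallest — segment CD (d = 32.2 mm).
τ_max = 16·244.8/(π·(0.0322)³) = 3.734×10^7 Pa.

37.3 MPa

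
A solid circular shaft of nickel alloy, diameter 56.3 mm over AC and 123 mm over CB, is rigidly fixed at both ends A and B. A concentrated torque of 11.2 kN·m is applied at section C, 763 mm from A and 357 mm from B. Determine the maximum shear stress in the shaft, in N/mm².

30.0 N/mm²

Compatibility: T_A·a/J_AC = T_B·b/J_CB with T_A + T_B = T₀.
J_AC = 9.86×10^-7 m⁴, J_CB = 2.25×10^-5 m⁴, so T_A = T₀·(J_AC/a)/((J_AC/a)+(J_CB/b)) = 225.4 N·m, T_B = 10970 N·m.
τ in each portion: τ_AC = 6.43×10^6 Pa, τ_CB = 3.00×10^7 Pa; maximum is in CB.
τ_max = T_CB·r/J = 10970·0.0615/2.25×10^-5 = 3.004×10^7 Pa.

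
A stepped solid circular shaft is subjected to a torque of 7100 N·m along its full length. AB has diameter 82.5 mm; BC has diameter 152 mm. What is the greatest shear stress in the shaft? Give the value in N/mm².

Under the same torque, τ_max = 16T/(πd³) is largest where d is smallest — segment AB (d = 82.5 mm).
τ_max = 16·7100/(π·(0.0825)³) = 6.440×10^7 Pa.

64.4 N/mm²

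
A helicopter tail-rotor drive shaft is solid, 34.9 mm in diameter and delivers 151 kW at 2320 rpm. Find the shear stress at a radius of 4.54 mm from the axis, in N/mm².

ω = 2π·2320/60 = 242.9 rad/s, so T = P/ω = 151×10³ / 242.9 = 621.5 N·m.
J = πd⁴/32 = π(0.0349)⁴/32 = 1.456×10^-7 m⁴.
Shear stress varies linearly with radius: τ = T·r/J = 621.5 × 0.00454 / 1.456×10^-7 = 1.937×10^7 Pa.

19.4 N/mm²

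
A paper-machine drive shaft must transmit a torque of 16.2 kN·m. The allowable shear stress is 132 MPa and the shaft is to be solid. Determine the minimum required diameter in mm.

85.5 mm

For a solid shaft τ_max = 16T/(πd³), so d = (16T/(π τ_allow))^(1/3) = (16·16200/(π·1.32×10^8))^(1/3) = 0.08550 m.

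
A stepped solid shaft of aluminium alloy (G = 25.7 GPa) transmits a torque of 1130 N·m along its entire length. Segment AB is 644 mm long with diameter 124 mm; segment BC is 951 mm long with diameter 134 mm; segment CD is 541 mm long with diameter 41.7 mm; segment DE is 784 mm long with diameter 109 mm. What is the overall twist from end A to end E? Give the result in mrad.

85.2 mrad

J_AB = π(0.124)⁴/32 = 2.32×10^-5 m⁴; J_BC = π(0.134)⁴/32 = 3.17×10^-5 m⁴; J_CD = π(0.0417)⁴/32 = 2.97×10^-7 m⁴; J_DE = π(0.109)⁴/32 = 1.39×10^-5 m⁴.
θ = (T/G)·Σ L_i/J_i = (1130/25.7×10⁹)·(0.644/2.32×10^-5 + 0.951/3.17×10^-5 + 0.541/2.97×10^-7 + 0.784/1.39×10^-5) = 0.08516 rad.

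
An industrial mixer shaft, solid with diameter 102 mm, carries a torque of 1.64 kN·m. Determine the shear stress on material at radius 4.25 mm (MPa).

J = πd⁴/32 = π(0.102)⁴/32 = 1.063×10^-5 m⁴.
Shear stress varies linearly with radius: τ = T·r/J = 1640 × 0.00425 / 1.063×10^-5 = 6.559×10^5 Pa.

0.656 MPa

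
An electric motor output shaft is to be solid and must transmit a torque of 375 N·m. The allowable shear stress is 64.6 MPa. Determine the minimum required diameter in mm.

For a solid shaft τ_max = 16T/(πd³), so d = (16T/(π τ_allow))^(1/3) = (16·375.0/(π·6.46×10^7))^(1/3) = 0.03092 m.

30.9 mm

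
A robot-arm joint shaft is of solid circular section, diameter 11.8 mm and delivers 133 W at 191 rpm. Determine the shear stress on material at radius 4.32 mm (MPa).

15.1 MPa

ω = 2π·191/60 = 20.00 rad/s, so T = P/ω = 133 / 20.00 = 6.650 N·m.
J = πd⁴/32 = π(0.0118)⁴/32 = 1.903×10^-9 m⁴.
Shear stress varies linearly with radius: τ = T·r/J = 6.650 × 0.00432 / 1.903×10^-9 = 1.509×10^7 Pa.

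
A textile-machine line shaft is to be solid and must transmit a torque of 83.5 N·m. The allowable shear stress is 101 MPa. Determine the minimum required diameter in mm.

16.1 mm

For a solid shaft τ_max = 16T/(πd³), so d = (16T/(π τ_allow))^(1/3) = (16·83.50/(π·1.01×10^8))^(1/3) = 0.01615 m.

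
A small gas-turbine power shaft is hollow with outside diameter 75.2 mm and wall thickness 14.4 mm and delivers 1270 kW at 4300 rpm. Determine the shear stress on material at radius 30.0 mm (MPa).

ω = 2π·4300/60 = 450.3 rad/s, so T = P/ω = 1270×10³ / 450.3 = 2820 N·m.
J = π(d_o⁴ − d_i⁴)/32 = π(0.0752⁴ − 0.0464⁴)/32 = 2.685×10^-6 m⁴.
Shear stress varies linearly with radius: τ = T·r/J = 2820 × 0.0300 / 2.685×10^-6 = 3.152×10^7 Pa.

31.5 MPa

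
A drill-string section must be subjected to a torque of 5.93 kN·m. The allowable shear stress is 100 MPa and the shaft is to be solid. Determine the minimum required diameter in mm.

For a solid shaft τ_max = 16T/(πd³), so d = (16T/(π τ_allow))^(1/3) = (16·5930/(π·1.00×10^8))^(1/3) = 0.06709 m.

67.1 mm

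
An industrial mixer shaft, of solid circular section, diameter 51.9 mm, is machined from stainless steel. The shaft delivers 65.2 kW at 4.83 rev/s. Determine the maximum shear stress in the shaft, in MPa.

78.3 MPa

ω = 2π·4.83 = 30.35 rad/s, so T = P/ω = 65.2×10³ / 30.35 = 2148 N·m.
J = πd⁴/32 = π(0.0519)⁴/32 = 7.123×10^-7 m⁴.
τ_max = T·r/J = 2148 × 0.0260 / 7.123×10^-7 = 7.827×10^7 Pa.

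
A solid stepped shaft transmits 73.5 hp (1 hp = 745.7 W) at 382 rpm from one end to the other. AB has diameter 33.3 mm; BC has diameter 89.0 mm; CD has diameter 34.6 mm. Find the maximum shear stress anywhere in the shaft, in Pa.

ω = 2π·382/60 = 40.00 rad/s, so T = P/ω = 73.5×745.7 / 40.00 = 1370 N·m.
Under the same torque, τ_max = 16T/(πd³) is largest where d is smallest — segment AB (d = 33.3 mm).
τ_max = 16·1370/(π·(0.0333)³) = 1.890×10^8 Pa.

1.89e8 Pa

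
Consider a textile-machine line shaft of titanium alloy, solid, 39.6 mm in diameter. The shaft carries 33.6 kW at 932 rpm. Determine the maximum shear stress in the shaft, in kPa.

28200 kPa

ω = 2π·932/60 = 97.60 rad/s, so T = P/ω = 33.6×10³ / 97.60 = 344.3 N·m.
J = πd⁴/32 = π(0.0396)⁴/32 = 2.414×10^-7 m⁴.
τ_max = T·r/J = 344.3 × 0.0198 / 2.414×10^-7 = 2.823×10^7 Pa.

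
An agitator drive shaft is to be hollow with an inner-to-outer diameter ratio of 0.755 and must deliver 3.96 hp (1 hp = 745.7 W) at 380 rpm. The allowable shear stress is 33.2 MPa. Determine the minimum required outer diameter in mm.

25.6 mm

ω = 2π·380/60 = 39.79 rad/s, so T = P/ω = 3.96×745.7 / 39.79 = 74.21 N·m.
For a hollow shaft with d_i/d_o = 0.755: τ_max = 16T/(π d_o³ (1−k⁴)), so d_o = [16T/(π τ_allow (1−k⁴))]^(1/3) = [16·74.21/(π·3.32×10^7·0.6751)]^(1/3) = 0.02564 m.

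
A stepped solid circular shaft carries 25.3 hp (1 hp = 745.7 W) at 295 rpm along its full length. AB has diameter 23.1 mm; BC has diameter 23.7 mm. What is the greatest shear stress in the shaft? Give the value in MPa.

252 MPa

ω = 2π·295/60 = 30.89 rad/s, so T = P/ω = 25.3×745.7 / 30.89 = 610.7 N·m.
Under the same torque, τ_max = 16T/(πd³) is largest where d is smallest — segment AB (d = 23.1 mm).
τ_max = 16·610.7/(π·(0.0231)³) = 2.523×10^8 Pa.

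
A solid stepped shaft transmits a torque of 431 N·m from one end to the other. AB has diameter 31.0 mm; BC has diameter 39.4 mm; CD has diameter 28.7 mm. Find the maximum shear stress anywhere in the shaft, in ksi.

13.5 ksi

Under the same torque, τ_max = 16T/(πd³) is largest where d is smallest — segment CD (d = 28.7 mm).
τ_max = 16·431.0/(π·(0.0287)³) = 9.285×10^7 Pa.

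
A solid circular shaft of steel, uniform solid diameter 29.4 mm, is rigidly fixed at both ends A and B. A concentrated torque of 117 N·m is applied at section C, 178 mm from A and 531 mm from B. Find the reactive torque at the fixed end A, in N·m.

87.6 N·m

With uniform GJ and both ends fixed, compatibility θ_AC = θ_CB gives T_A·a = T_B·b, together with T_A + T_B = T₀.
T_A = T₀·b/(a+b) = 117.0·531/709.0 = 87.63 N·m; T_B = 29.37 N·m.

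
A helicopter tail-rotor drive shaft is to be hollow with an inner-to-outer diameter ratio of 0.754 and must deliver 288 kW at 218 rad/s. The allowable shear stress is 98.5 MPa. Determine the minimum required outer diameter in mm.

ω = 218 rad/s, so T = P/ω = 288×10³ / 218.0 = 1321 N·m.
For a hollow shaft with d_i/d_o = 0.754: τ_max = 16T/(π d_o³ (1−k⁴)), so d_o = [16T/(π τ_allow (1−k⁴))]^(1/3) = [16·1321/(π·9.85×10^7·0.6768)]^(1/3) = 0.04656 m.

46.6 mm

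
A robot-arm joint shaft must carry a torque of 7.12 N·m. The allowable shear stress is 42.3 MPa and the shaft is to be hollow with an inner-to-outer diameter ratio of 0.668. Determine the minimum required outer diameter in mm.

10.2 mm

For a hollow shaft with d_i/d_o = 0.668: τ_max = 16T/(π d_o³ (1−k⁴)), so d_o = [16T/(π τ_allow (1−k⁴))]^(1/3) = [16·7.120/(π·4.23×10^7·0.8009)]^(1/3) = 0.01023 m.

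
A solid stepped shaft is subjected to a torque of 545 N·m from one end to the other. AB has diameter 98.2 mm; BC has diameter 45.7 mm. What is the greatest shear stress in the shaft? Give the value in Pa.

2.91e7 Pa

Under the same torque, τ_max = 16T/(πd³) is largest where d is smallest — segment BC (d = 45.7 mm).
τ_max = 16·545.0/(π·(0.0457)³) = 2.908×10^7 Pa.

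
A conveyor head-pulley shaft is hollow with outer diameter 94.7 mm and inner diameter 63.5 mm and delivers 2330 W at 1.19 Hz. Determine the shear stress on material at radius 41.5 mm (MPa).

ω = 2π·1.19 = 7.477 rad/s, so T = P/ω = 2330 / 7.477 = 311.6 N·m.
J = π(d_o⁴ − d_i⁴)/32 = π(0.0947⁴ − 0.0635⁴)/32 = 6.300×10^-6 m⁴.
Shear stress varies linearly with radius: τ = T·r/J = 311.6 × 0.0415 / 6.300×10^-6 = 2.053×10^6 Pa.

2.05 MPa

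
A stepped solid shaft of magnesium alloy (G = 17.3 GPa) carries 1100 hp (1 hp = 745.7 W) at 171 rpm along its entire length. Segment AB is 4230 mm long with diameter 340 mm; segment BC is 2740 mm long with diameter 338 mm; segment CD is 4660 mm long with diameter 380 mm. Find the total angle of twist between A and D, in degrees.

ω = 2π·171/60 = 17.91 rad/s, so T = P/ω = 1100×745.7 / 17.91 = 45810 N·m.
J_AB = π(0.340)⁴/32 = 1.31×10^-3 m⁴; J_BC = π(0.338)⁴/32 = 1.28×10^-3 m⁴; J_CD = π(0.380)⁴/32 = 2.05×10^-3 m⁴.
θ = (T/G)·Σ L_i/J_i = (45810/17.3×10⁹)·(4.23/1.31×10^-3 + 2.74/1.28×10^-3 + 4.66/2.05×10^-3) = 0.02023 rad.

1.16°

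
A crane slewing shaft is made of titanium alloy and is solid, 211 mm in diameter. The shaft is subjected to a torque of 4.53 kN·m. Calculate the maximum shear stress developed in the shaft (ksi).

0.356 ksi

J = πd⁴/32 = π(0.211)⁴/32 = 1.946×10^-4 m⁴.
τ_max = T·r/J = 4530 × 0.105 / 1.946×10^-4 = 2.456×10^6 Pa.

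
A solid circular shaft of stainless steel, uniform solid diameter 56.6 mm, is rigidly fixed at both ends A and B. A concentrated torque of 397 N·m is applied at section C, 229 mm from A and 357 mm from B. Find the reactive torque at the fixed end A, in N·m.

With uniform GJ and both ends fixed, compatibility θ_AC = θ_CB gives T_A·a = T_B·b, together with T_A + T_B = T₀.
T_A = T₀·b/(a+b) = 397.0·357/586.0 = 241.9 N·m; T_B = 155.1 N·m.

242 N·m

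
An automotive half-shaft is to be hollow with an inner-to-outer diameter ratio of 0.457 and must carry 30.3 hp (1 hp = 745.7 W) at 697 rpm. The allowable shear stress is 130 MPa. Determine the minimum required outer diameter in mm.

23.3 mm

ω = 2π·697/60 = 72.99 rad/s, so T = P/ω = 30.3×745.7 / 72.99 = 309.6 N·m.
For a hollow shaft with d_i/d_o = 0.457: τ_max = 16T/(π d_o³ (1−k⁴)), so d_o = [16T/(π τ_allow (1−k⁴))]^(1/3) = [16·309.6/(π·1.30×10^8·0.9564)]^(1/3) = 0.02332 m.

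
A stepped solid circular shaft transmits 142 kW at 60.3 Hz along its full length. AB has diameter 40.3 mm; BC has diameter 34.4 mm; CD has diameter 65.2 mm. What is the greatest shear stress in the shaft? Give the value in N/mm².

46.9 N/mm²

ω = 2π·60.3 = 378.9 rad/s, so T = P/ω = 142×10³ / 378.9 = 374.8 N·m.
Under the same torque, τ_max = 16T/(πd³) is largest where d is smallest — segment BC (d = 34.4 mm).
τ_max = 16·374.8/(π·(0.0344)³) = 4.689×10^7 Pa.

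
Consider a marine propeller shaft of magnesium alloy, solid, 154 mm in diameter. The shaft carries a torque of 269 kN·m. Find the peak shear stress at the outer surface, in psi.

54400 psi

J = πd⁴/32 = π(0.154)⁴/32 = 5.522×10^-5 m⁴.
τ_max = T·r/J = 269000 × 0.0770 / 5.522×10^-5 = 3.751×10^8 Pa.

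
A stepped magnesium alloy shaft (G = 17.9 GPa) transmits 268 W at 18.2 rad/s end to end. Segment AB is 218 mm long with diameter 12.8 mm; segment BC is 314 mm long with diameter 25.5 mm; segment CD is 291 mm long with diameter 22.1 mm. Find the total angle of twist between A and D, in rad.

ω = 18.2 rad/s, so T = P/ω = 268 / 18.20 = 14.73 N·m.
J_AB = π(0.0128)⁴/32 = 2.64×10^-9 m⁴; J_BC = π(0.0255)⁴/32 = 4.15×10^-8 m⁴; J_CD = π(0.0221)⁴/32 = 2.34×10^-8 m⁴.
θ = (T/G)·Σ L_i/J_i = (14.73/17.9×10⁹)·(0.218/2.64×10^-9 + 0.314/4.15×10^-8 + 0.291/2.34×10^-8) = 0.08449 rad.

0.0845 rad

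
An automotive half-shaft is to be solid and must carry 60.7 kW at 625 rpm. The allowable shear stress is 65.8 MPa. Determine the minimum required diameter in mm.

ω = 2π·625/60 = 65.45 rad/s, so T = P/ω = 60.7×10³ / 65.45 = 927.4 N·m.
For a solid shaft τ_max = 16T/(πd³), so d = (16T/(π τ_allow))^(1/3) = (16·927.4/(π·6.58×10^7))^(1/3) = 0.04156 m.

41.6 mm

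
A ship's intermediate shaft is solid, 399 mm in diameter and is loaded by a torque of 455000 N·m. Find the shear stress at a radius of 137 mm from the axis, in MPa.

J = πd⁴/32 = π(0.399)⁴/32 = 2.488×10^-3 m⁴.
Shear stress varies linearly with radius: τ = T·r/J = 455000 × 0.137 / 2.488×10^-3 = 2.505×10^7 Pa.

25.1 MPa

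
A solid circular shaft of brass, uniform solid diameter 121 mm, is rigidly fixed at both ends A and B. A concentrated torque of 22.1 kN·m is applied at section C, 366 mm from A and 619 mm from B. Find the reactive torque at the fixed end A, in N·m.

With uniform GJ and both ends fixed, compatibility θ_AC = θ_CB gives T_A·a = T_B·b, together with T_A + T_B = T₀.
T_A = T₀·b/(a+b) = 22100·619/985.0 = 13890 N·m; T_B = 8212 N·m.

13900 N·m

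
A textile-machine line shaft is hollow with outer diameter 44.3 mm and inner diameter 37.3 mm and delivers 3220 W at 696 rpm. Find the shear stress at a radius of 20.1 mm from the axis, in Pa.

4.72e6 Pa

ω = 2π·696/60 = 72.88 rad/s, so T = P/ω = 3220 / 72.88 = 44.18 N·m.
J = π(d_o⁴ − d_i⁴)/32 = π(0.0443⁴ − 0.0373⁴)/32 = 1.881×10^-7 m⁴.
Shear stress varies linearly with radius: τ = T·r/J = 44.18 × 0.0201 / 1.881×10^-7 = 4.722×10^6 Pa.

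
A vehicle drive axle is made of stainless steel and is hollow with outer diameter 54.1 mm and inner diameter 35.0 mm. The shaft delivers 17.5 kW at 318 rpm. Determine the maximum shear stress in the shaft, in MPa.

20.5 MPa

ω = 2π·318/60 = 33.30 rad/s, so T = P/ω = 17.5×10³ / 33.30 = 525.5 N·m.
J = π(d_o⁴ − d_i⁴)/32 = π(0.0541⁴ − 0.0350⁴)/32 = 6.937×10^-7 m⁴.
τ_max = T·r/J = 525.5 × 0.0271 / 6.937×10^-7 = 2.049×10^7 Pa.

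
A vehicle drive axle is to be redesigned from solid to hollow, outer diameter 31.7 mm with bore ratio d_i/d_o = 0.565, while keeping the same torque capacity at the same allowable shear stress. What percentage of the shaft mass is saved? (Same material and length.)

26.9 %

Equal τ_max and T ⇒ the solid shaft needs d_s³ = d_o³(1−k⁴), so d_s = 31.7·(1−0.565⁴)^(1/3) = 30.58 mm.
Area ratio A_h/A_s = d_o²(1−k²)/d_s² = (1−k²)/(1−k⁴)^(2/3) = 0.7313.
Mass saving = 1 − 0.7313 = 26.9 %.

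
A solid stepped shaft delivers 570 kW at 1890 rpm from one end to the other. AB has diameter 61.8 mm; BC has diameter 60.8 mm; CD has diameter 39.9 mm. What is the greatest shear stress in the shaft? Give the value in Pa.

2.31e8 Pa

ω = 2π·1890/60 = 197.9 rad/s, so T = P/ω = 570×10³ / 197.9 = 2880 N·m.
Under the same torque, τ_max = 16T/(πd³) is largest where d is smallest — segment CD (d = 39.9 mm).
τ_max = 16·2880/(π·(0.0399)³) = 2.309×10^8 Pa.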